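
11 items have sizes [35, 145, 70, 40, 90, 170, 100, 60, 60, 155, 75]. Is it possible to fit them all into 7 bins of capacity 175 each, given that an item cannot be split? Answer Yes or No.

Yes

A valid assignment using 7 bins:
  bin 1: 170 = 170
  bin 2: 155 = 155
  bin 3: 145 = 145
  bin 4: 100 + 75 = 175
  bin 5: 90 + 70 = 160
  bin 6: 60 + 60 + 40 = 160
  bin 7: 35 = 35
Every load is within 175, so 7 bins suffice.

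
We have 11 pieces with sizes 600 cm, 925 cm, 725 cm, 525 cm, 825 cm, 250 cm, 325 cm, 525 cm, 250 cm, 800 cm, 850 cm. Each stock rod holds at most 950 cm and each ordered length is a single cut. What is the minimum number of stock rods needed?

8

Total = 925 + 850 + 825 + 800 + 725 + 600 + 525 + 525 + 325 + 250 + 250 = 6600 cm.
Lower bound: ⌈6600/950⌉ = 7 stock rods.
Also, 8 pieces each exceed 475 cm, and no two of those can share a stock rod, so at least 8 stock rods are needed.
A packing using 8 stock rods:
  stock rod 1: 925 = 925
  stock rod 2: 850 = 850
  stock rod 3: 825 = 825
  stock rod 4: 800 = 800
  stock rod 5: 725 = 725
  stock rod 6: 600 + 325 = 925
  stock rod 7: 525 + 250 = 775
  stock rod 8: 525 + 250 = 775
This matches the lower bound, so 8 is optimal.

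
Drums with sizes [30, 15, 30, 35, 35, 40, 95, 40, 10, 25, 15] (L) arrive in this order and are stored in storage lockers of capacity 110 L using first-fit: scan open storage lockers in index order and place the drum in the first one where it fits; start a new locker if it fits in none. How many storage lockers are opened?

4

  30 → locker 1 (new)  [load 30/110]
  15 → locker 1  [load 45/110]
  30 → locker 1  [load 75/110]
  35 → locker 1  [load 110/110]
  35 → locker 2 (new)  [load 35/110]
  40 → locker 2  [load 75/110]
  95 → locker 3 (new)  [load 95/110]
  40 → locker 4 (new)  [load 40/110]
  10 → locker 2  [load 85/110]
  25 → locker 2  [load 110/110]
  15 → locker 3  [load 110/110]
4 storage lockers opened.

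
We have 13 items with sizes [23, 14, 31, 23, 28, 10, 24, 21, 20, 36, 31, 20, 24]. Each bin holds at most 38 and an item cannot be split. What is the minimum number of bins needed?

Total = 36 + 31 + 31 + 28 + 24 + 24 + 23 + 23 + 21 + 20 + 20 + 14 + 10 = 305.
Lower bound: ⌈305/38⌉ = 9 bins.
Also, 11 items each exceed 19, and no two of those can share a bin, so at least 11 bins are needed.
A packing using 11 bins:
  bin 1: 36 = 36
  bin 2: 31 = 31
  bin 3: 31 = 31
  bin 4: 28 + 10 = 38
  bin 5: 24 + 14 = 38
  bin 6: 24 = 24
  bin 7: 23 = 23
  bin 8: 23 = 23
  bin 9: 21 = 21
  bin 10: 20 = 20
  bin 11: 20 = 20
This matches the lower bound, so 11 is optimal.

11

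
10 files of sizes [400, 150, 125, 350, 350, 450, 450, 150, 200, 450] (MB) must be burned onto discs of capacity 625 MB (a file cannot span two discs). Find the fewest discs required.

Total = 450 + 450 + 450 + 400 + 350 + 350 + 200 + 150 + 150 + 125 = 3075 MB.
Lower bound: ⌈3075/625⌉ = 5 discs.
Also, 6 files each exceed 625/2 MB, and no two of those can share a disc, so at least 6 discs are needed.
A packing using 6 discs:
  disc 1: 450 + 150 = 600
  disc 2: 450 + 150 = 600
  disc 3: 450 + 125 = 575
  disc 4: 400 + 200 = 600
  disc 5: 350 = 350
  disc 6: 350 = 350
This matches the lower bound, so 6 is optimal.

6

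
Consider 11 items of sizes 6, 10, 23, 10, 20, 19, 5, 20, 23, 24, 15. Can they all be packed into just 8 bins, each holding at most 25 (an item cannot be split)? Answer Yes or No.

A valid assignment using 8 bins:
  bin 1: 24 = 24
  bin 2: 23 = 23
  bin 3: 23 = 23
  bin 4: 20 + 5 = 25
  bin 5: 20 = 20
  bin 6: 19 + 6 = 25
  bin 7: 15 + 10 = 25
  bin 8: 10 = 10
Every load is within 25, so 8 bins suffice.

Yes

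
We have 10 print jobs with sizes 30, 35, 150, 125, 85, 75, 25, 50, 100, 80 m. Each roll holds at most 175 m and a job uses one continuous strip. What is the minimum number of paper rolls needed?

5

Total = 150 + 125 + 100 + 85 + 80 + 75 + 50 + 35 + 30 + 25 = 755 m.
Lower bound: ⌈755/175⌉ = 5 paper rolls.
A packing using 5 paper rolls:
  roll 1: 150 + 25 = 175
  roll 2: 125 + 50 = 175
  roll 3: 100 + 75 = 175
  roll 4: 85 + 80 = 165
  roll 5: 35 + 30 = 65
This matches the lower bound, so 5 is optimal.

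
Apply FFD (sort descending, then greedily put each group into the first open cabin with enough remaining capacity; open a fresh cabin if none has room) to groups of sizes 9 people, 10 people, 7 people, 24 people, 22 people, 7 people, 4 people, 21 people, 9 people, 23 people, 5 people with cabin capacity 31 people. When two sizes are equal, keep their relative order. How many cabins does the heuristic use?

Sorted descending: 24, 23, 22, 21, 10, 9, 9, 7, 7, 5, 4.
  24 → cabin 1 (new)  [load 24/31]
  23 → cabin 2 (new)  [load 23/31]
  22 → cabin 3 (new)  [load 22/31]
  21 → cabin 4 (new)  [load 21/31]
  10 → cabin 4  [load 31/31]
  9 → cabin 3  [load 31/31]
  9 → cabin 5 (new)  [load 9/31]
  7 → cabin 1  [load 31/31]
  7 → cabin 2  [load 30/31]
  5 → cabin 5  [load 14/31]
  4 → cabin 5  [load 18/31]
5 cabins opened.

5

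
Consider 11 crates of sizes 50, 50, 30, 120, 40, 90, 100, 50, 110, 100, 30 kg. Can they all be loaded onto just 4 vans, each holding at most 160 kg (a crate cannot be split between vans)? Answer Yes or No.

Total = 770 kg; ⌈770/160⌉ = 5.
At least 5 vans are required, but only 4 are allowed.

No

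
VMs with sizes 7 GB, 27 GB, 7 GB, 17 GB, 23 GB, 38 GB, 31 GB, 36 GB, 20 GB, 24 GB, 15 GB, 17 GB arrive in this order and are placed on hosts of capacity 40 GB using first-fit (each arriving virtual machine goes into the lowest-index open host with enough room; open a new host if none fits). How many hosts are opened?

  7 → host 1 (new)  [load 7/40]
  27 → host 1  [load 34/40]
  7 → host 2 (new)  [load 7/40]
  17 → host 2  [load 24/40]
  23 → host 3 (new)  [load 23/40]
  38 → host 4 (new)  [load 38/40]
  31 → host 5 (new)  [load 31/40]
  36 → host 6 (new)  [load 36/40]
  20 → host 7 (new)  [load 20/40]
  24 → host 8 (new)  [load 24/40]
  15 → host 2  [load 39/40]
  17 → host 3  [load 40/40]
8 hosts opened.

8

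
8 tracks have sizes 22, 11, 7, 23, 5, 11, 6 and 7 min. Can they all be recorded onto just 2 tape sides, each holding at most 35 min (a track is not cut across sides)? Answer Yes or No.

No

Total = 92 min; ⌈92/35⌉ = 3.
At least 3 tape sides are required, but only 2 are allowed.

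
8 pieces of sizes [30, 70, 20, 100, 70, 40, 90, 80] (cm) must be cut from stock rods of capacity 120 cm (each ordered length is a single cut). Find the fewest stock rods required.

5

Total = 100 + 90 + 80 + 70 + 70 + 40 + 30 + 20 = 500 cm.
Lower bound: ⌈500/120⌉ = 5 stock rods.
A packing using 5 stock rods:
  stock rod 1: 100 + 20 = 120
  stock rod 2: 90 + 30 = 120
  stock rod 3: 80 + 40 = 120
  stock rod 4: 70 = 70
  stock rod 5: 70 = 70
This matches the lower bound, so 5 is optimal.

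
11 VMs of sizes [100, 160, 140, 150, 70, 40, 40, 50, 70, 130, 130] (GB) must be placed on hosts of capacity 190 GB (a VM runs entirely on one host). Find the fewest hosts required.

7

Total = 160 + 150 + 140 + 130 + 130 + 100 + 70 + 70 + 50 + 40 + 40 = 1080 GB.
Lower bound: ⌈1080/190⌉ = 6 hosts.
A packing using 7 hosts:
  host 1: 160 = 160
  host 2: 150 + 40 = 190
  host 3: 140 + 50 = 190
  host 4: 130 + 40 = 170
  host 5: 130 = 130
  host 6: 100 + 70 = 170
  host 7: 70 = 70
No arrangement into 6 hosts stays within capacity, so 7 is optimal.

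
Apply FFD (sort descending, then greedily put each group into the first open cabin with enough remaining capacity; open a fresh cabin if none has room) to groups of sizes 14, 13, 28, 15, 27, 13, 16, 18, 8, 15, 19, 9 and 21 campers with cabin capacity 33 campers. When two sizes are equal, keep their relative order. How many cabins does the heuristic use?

Sorted descending: 28, 27, 21, 19, 18, 16, 15, 15, 14, 13, 13, 9, 8.
  28 → cabin 1 (new)  [load 28/33]
  27 → cabin 2 (new)  [load 27/33]
  21 → cabin 3 (new)  [load 21/33]
  19 → cabin 4 (new)  [load 19/33]
  18 → cabin 5 (new)  [load 18/33]
  16 → cabin 6 (new)  [load 16/33]
  15 → cabin 5  [load 33/33]
  15 → cabin 6  [load 31/33]
  14 → cabin 4  [load 33/33]
  13 → cabin 7 (new)  [load 13/33]
  13 → cabin 7  [load 26/33]
  9 → cabin 3  [load 30/33]
  8 → cabin 8 (new)  [load 8/33]
8 cabins opened.

8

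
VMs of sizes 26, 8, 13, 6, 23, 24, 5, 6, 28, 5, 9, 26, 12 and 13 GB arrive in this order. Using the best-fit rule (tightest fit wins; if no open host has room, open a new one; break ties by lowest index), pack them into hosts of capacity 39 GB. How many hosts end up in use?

  26 → host 1 (new)  [load 26/39]
  8 → host 1  [load 34/39]
  13 → host 2 (new)  [load 13/39]
  6 → host 2  [load 19/39]
  23 → host 3 (new)  [load 23/39]
  24 → host 4 (new)  [load 24/39]
  5 → host 1  [load 39/39]
  6 → host 4  [load 30/39]
  28 → host 5 (new)  [load 28/39]
  5 → host 4  [load 35/39]
  9 → host 5  [load 37/39]
  26 → host 6 (new)  [load 26/39]
  12 → host 6  [load 38/39]
  13 → host 3  [load 36/39]
6 hosts opened.

6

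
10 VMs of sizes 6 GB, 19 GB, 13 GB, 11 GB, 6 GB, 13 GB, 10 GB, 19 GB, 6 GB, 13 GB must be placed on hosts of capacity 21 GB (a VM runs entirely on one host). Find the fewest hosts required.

Total = 19 + 19 + 13 + 13 + 13 + 11 + 10 + 6 + 6 + 6 = 116 GB.
Lower bound: ⌈116/21⌉ = 6 hosts.
A packing using 6 hosts:
  host 1: 19 = 19
  host 2: 19 = 19
  host 3: 13 + 6 = 19
  host 4: 13 + 6 = 19
  host 5: 13 + 6 = 19
  host 6: 11 + 10 = 21
This matches the lower bound, so 6 is optimal.

6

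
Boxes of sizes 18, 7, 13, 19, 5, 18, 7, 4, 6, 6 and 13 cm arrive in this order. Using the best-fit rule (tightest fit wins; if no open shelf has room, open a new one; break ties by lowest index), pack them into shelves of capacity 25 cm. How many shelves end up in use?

5

  18 → shelf 1 (new)  [load 18/25]
  7 → shelf 1  [load 25/25]
  13 → shelf 2 (new)  [load 13/25]
  19 → shelf 3 (new)  [load 19/25]
  5 → shelf 3  [load 24/25]
  18 → shelf 4 (new)  [load 18/25]
  7 → shelf 4  [load 25/25]
  4 → shelf 2  [load 17/25]
  6 → shelf 2  [load 23/25]
  6 → shelf 5 (new)  [load 6/25]
  13 → shelf 5  [load 19/25]
5 shelves opened.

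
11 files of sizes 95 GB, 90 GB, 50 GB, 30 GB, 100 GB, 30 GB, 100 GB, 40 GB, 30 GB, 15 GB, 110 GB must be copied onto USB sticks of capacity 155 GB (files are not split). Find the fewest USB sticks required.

5

Total = 110 + 100 + 100 + 95 + 90 + 50 + 40 + 30 + 30 + 30 + 15 = 690 GB.
Lower bound: ⌈690/155⌉ = 5 USB sticks.
A packing using 5 USB sticks:
  USB stick 1: 110 + 40 = 150
  USB stick 2: 100 + 50 = 150
  USB stick 3: 100 + 30 + 15 = 145
  USB stick 4: 95 + 30 + 30 = 155
  USB stick 5: 90 = 90
This matches the lower bound, so 5 is optimal.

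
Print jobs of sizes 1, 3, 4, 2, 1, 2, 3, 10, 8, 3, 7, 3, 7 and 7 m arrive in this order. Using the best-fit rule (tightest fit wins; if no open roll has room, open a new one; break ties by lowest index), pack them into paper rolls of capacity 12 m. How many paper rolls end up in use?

6

  1 → roll 1 (new)  [load 1/12]
  3 → roll 1  [load 4/12]
  4 → roll 1  [load 8/12]
  2 → roll 1  [load 10/12]
  1 → roll 1  [load 11/12]
  2 → roll 2 (new)  [load 2/12]
  3 → roll 2  [load 5/12]
  10 → roll 3 (new)  [load 10/12]
  8 → roll 4 (new)  [load 8/12]
  3 → roll 4  [load 11/12]
  7 → roll 2  [load 12/12]
  3 → roll 5 (new)  [load 3/12]
  7 → roll 5  [load 10/12]
  7 → roll 6 (new)  [load 7/12]
6 paper rolls opened.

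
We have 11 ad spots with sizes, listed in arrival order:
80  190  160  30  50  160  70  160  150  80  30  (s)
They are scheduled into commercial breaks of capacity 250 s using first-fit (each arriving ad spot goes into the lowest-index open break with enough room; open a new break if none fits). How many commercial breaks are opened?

  80 → break 1 (new)  [load 80/250]
  190 → break 2 (new)  [load 190/250]
  160 → break 1  [load 240/250]
  30 → break 2  [load 220/250]
  50 → break 3 (new)  [load 50/250]
  160 → break 3  [load 210/250]
  70 → break 4 (new)  [load 70/250]
  160 → break 4  [load 230/250]
  150 → break 5 (new)  [load 150/250]
  80 → break 5  [load 230/250]
  30 → break 2  [load 250/250]
5 commercial breaks opened.

5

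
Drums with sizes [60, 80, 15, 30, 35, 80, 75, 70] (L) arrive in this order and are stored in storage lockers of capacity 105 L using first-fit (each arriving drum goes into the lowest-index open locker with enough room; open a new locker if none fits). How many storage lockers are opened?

  60 → locker 1 (new)  [load 60/105]
  80 → locker 2 (new)  [load 80/105]
  15 → locker 1  [load 75/105]
  30 → locker 1  [load 105/105]
  35 → locker 3 (new)  [load 35/105]
  80 → locker 4 (new)  [load 80/105]
  75 → locker 5 (new)  [load 75/105]
  70 → locker 3  [load 105/105]
5 storage lockers opened.

5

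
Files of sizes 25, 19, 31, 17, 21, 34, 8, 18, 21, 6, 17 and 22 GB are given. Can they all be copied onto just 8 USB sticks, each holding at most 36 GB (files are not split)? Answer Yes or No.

A valid assignment using 8 USB sticks:
  USB stick 1: 34 = 34
  USB stick 2: 31 = 31
  USB stick 3: 25 + 8 = 33
  USB stick 4: 22 + 6 = 28
  USB stick 5: 21 = 21
  USB stick 6: 21 = 21
  USB stick 7: 19 + 17 = 36
  USB stick 8: 18 + 17 = 35
Every load is within 36 GB, so 8 USB sticks suffice.

Yes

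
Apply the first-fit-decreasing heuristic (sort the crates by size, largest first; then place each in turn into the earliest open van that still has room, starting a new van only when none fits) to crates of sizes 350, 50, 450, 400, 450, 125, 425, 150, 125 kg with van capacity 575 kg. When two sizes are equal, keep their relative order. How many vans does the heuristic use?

5

Sorted descending: 450, 450, 425, 400, 350, 150, 125, 125, 50.
  450 → van 1 (new)  [load 450/575]
  450 → van 2 (new)  [load 450/575]
  425 → van 3 (new)  [load 425/575]
  400 → van 4 (new)  [load 400/575]
  350 → van 5 (new)  [load 350/575]
  150 → van 3  [load 575/575]
  125 → van 1  [load 575/575]
  125 → van 2  [load 575/575]
  50 → van 4  [load 450/575]
5 vans opened.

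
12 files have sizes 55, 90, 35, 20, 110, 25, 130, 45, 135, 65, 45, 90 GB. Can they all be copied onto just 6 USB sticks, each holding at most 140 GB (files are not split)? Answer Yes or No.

Total = 845 GB; ⌈845/140⌉ = 7.
At least 7 USB sticks are required, but only 6 are allowed.

No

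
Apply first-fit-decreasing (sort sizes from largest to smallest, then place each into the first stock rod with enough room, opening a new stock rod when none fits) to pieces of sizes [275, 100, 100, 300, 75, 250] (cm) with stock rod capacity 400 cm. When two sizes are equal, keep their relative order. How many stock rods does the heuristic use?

3

Sorted descending: 300, 275, 250, 100, 100, 75.
  300 → stock rod 1 (new)  [load 300/400]
  275 → stock rod 2 (new)  [load 275/400]
  250 → stock rod 3 (new)  [load 250/400]
  100 → stock rod 1  [load 400/400]
  100 → stock rod 2  [load 375/400]
  75 → stock rod 3  [load 325/400]
3 stock rods opened.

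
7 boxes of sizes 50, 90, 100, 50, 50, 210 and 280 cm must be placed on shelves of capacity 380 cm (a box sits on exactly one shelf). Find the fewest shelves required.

3

Total = 280 + 210 + 100 + 90 + 50 + 50 + 50 = 830 cm.
Lower bound: ⌈830/380⌉ = 3 shelves.
A packing using 3 shelves:
  shelf 1: 280 + 100 = 380
  shelf 2: 210 + 90 + 50 = 350
  shelf 3: 50 + 50 = 100
This matches the lower bound, so 3 is optimal.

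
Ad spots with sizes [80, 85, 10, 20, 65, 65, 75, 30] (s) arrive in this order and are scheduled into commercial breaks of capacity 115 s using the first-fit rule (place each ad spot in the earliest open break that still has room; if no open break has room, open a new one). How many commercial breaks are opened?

5

  80 → break 1 (new)  [load 80/115]
  85 → break 2 (new)  [load 85/115]
  10 → break 1  [load 90/115]
  20 → break 1  [load 110/115]
  65 → break 3 (new)  [load 65/115]
  65 → break 4 (new)  [load 65/115]
  75 → break 5 (new)  [load 75/115]
  30 → break 2  [load 115/115]
5 commercial breaks opened.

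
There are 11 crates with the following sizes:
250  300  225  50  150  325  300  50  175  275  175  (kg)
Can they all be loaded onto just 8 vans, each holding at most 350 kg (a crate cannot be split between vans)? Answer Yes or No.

A valid assignment using 8 vans:
  van 1: 325 = 325
  van 2: 300 + 50 = 350
  van 3: 300 + 50 = 350
  van 4: 275 = 275
  van 5: 250 = 250
  van 6: 225 = 225
  van 7: 175 + 175 = 350
  van 8: 150 = 150
Every load is within 350 kg, so 8 vans suffice.

Yes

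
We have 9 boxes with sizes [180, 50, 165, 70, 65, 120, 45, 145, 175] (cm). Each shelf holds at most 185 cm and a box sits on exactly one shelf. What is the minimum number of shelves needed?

Total = 180 + 175 + 165 + 145 + 120 + 70 + 65 + 50 + 45 = 1015 cm.
Lower bound: ⌈1015/185⌉ = 6 shelves.
A packing using 6 shelves:
  shelf 1: 180 = 180
  shelf 2: 175 = 175
  shelf 3: 165 = 165
  shelf 4: 145 = 145
  shelf 5: 120 + 65 = 185
  shelf 6: 70 + 50 + 45 = 165
This matches the lower bound, so 6 is optimal.

6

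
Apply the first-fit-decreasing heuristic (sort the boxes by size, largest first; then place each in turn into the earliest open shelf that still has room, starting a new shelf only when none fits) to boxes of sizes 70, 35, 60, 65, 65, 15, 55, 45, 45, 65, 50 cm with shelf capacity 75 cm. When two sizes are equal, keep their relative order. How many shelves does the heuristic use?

Sorted descending: 70, 65, 65, 65, 60, 55, 50, 45, 45, 35, 15.
  70 → shelf 1 (new)  [load 70/75]
  65 → shelf 2 (new)  [load 65/75]
  65 → shelf 3 (new)  [load 65/75]
  65 → shelf 4 (new)  [load 65/75]
  60 → shelf 5 (new)  [load 60/75]
  55 → shelf 6 (new)  [load 55/75]
  50 → shelf 7 (new)  [load 50/75]
  45 → shelf 8 (new)  [load 45/75]
  45 → shelf 9 (new)  [load 45/75]
  35 → shelf 10 (new)  [load 35/75]
  15 → shelf 5  [load 75/75]
10 shelves opened.

10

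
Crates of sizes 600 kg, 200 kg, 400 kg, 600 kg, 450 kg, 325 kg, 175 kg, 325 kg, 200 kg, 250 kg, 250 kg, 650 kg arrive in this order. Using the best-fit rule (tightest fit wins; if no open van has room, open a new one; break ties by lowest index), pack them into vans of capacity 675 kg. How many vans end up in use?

  600 → van 1 (new)  [load 600/675]
  200 → van 2 (new)  [load 200/675]
  400 → van 2  [load 600/675]
  600 → van 3 (new)  [load 600/675]
  450 → van 4 (new)  [load 450/675]
  325 → van 5 (new)  [load 325/675]
  175 → van 4  [load 625/675]
  325 → van 5  [load 650/675]
  200 → van 6 (new)  [load 200/675]
  250 → van 6  [load 450/675]
  250 → van 7 (new)  [load 250/675]
  650 → van 8 (new)  [load 650/675]
8 vans opened.

8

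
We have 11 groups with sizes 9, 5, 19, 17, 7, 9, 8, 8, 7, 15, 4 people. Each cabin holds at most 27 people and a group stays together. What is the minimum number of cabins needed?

Total = 19 + 17 + 15 + 9 + 9 + 8 + 8 + 7 + 7 + 5 + 4 = 108 people.
Lower bound: ⌈108/27⌉ = 4 cabins.
A packing using 5 cabins:
  cabin 1: 19 + 8 = 27
  cabin 2: 17 + 9 = 26
  cabin 3: 15 + 9 = 24
  cabin 4: 8 + 7 + 7 + 5 = 27
  cabin 5: 4 = 4
No arrangement into 4 cabins stays within capacity, so 5 is optimal.

5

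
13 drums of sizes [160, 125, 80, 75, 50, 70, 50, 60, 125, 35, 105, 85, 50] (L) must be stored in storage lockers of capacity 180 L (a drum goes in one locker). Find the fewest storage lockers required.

7

Total = 160 + 125 + 125 + 105 + 85 + 80 + 75 + 70 + 60 + 50 + 50 + 50 + 35 = 1070 L.
Lower bound: ⌈1070/180⌉ = 6 storage lockers.
A packing using 7 storage lockers:
  locker 1: 160 = 160
  locker 2: 125 + 50 = 175
  locker 3: 125 + 50 = 175
  locker 4: 105 + 75 = 180
  locker 5: 85 + 80 = 165
  locker 6: 70 + 60 + 50 = 180
  locker 7: 35 = 35
No arrangement into 6 storage lockers stays within capacity, so 7 is optimal.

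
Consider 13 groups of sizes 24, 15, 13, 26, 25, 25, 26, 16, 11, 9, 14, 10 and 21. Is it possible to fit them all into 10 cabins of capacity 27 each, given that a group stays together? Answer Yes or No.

A valid assignment using 10 cabins:
  cabin 1: 26 = 26
  cabin 2: 26 = 26
  cabin 3: 25 = 25
  cabin 4: 25 = 25
  cabin 5: 24 = 24
  cabin 6: 21 = 21
  cabin 7: 16 + 11 = 27
  cabin 8: 15 + 10 = 25
  cabin 9: 14 + 13 = 27
  cabin 10: 9 = 9
Every load is within 27, so 10 cabins suffice.

Yes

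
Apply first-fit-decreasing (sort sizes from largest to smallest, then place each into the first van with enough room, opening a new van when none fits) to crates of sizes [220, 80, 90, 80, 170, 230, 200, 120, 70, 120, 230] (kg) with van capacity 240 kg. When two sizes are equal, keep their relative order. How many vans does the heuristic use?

8

Sorted descending: 230, 230, 220, 200, 170, 120, 120, 90, 80, 80, 70.
  230 → van 1 (new)  [load 230/240]
  230 → van 2 (new)  [load 230/240]
  220 → van 3 (new)  [load 220/240]
  200 → van 4 (new)  [load 200/240]
  170 → van 5 (new)  [load 170/240]
  120 → van 6 (new)  [load 120/240]
  120 → van 6  [load 240/240]
  90 → van 7 (new)  [load 90/240]
  80 → van 7  [load 170/240]
  80 → van 8 (new)  [load 80/240]
  70 → van 5  [load 240/240]
8 vans opened.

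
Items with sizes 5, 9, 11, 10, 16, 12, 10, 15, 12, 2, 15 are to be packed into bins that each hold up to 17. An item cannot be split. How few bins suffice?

9

Total = 16 + 15 + 15 + 12 + 12 + 11 + 10 + 10 + 9 + 5 + 2 = 117.
Lower bound: ⌈117/17⌉ = 7 bins.
Also, 9 items each exceed 17/2, and no two of those can share a bin, so at least 9 bins are needed.
A packing using 9 bins:
  bin 1: 16 = 16
  bin 2: 15 + 2 = 17
  bin 3: 15 = 15
  bin 4: 12 + 5 = 17
  bin 5: 12 = 12
  bin 6: 11 = 11
  bin 7: 10 = 10
  bin 8: 10 = 10
  bin 9: 9 = 9
This matches the lower bound, so 9 is optimal.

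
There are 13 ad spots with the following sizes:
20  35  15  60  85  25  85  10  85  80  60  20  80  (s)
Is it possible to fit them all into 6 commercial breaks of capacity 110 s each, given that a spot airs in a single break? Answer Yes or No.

No

Total = 660 s; ⌈660/110⌉ = 6.
7 ad spots each exceed half the capacity and cannot share a break, forcing at least 7 commercial breaks.
At least 7 commercial breaks are required, but only 6 are allowed.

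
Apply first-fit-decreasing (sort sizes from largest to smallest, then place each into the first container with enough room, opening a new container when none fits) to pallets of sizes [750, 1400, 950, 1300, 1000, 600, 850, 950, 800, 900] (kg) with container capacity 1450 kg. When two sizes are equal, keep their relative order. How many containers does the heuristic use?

9

Sorted descending: 1400, 1300, 1000, 950, 950, 900, 850, 800, 750, 600.
  1400 → container 1 (new)  [load 1400/1450]
  1300 → container 2 (new)  [load 1300/1450]
  1000 → container 3 (new)  [load 1000/1450]
  950 → container 4 (new)  [load 950/1450]
  950 → container 5 (new)  [load 950/1450]
  900 → container 6 (new)  [load 900/1450]
  850 → container 7 (new)  [load 850/1450]
  800 → container 8 (new)  [load 800/1450]
  750 → container 9 (new)  [load 750/1450]
  600 → container 7  [load 1450/1450]
9 containers opened.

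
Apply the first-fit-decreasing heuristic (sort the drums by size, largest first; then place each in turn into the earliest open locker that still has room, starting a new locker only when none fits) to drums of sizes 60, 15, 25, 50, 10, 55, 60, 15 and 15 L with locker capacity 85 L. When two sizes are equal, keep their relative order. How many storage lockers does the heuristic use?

Sorted descending: 60, 60, 55, 50, 25, 15, 15, 15, 10.
  60 → locker 1 (new)  [load 60/85]
  60 → locker 2 (new)  [load 60/85]
  55 → locker 3 (new)  [load 55/85]
  50 → locker 4 (new)  [load 50/85]
  25 → locker 1  [load 85/85]
  15 → locker 2  [load 75/85]
  15 → locker 3  [load 70/85]
  15 → locker 3  [load 85/85]
  10 → locker 2  [load 85/85]
4 storage lockers opened.

4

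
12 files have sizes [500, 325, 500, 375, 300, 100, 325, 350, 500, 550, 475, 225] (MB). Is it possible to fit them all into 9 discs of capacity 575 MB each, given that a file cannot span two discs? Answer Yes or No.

Total = 4525 MB; ⌈4525/575⌉ = 8.
10 files each exceed half the capacity and cannot share a disc, forcing at least 10 discs.
At least 10 discs are required, but only 9 are allowed.

No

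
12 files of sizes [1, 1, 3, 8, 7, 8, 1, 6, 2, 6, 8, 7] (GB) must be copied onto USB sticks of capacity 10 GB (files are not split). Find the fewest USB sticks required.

7

Total = 8 + 8 + 8 + 7 + 7 + 6 + 6 + 3 + 2 + 1 + 1 + 1 = 58 GB.
Lower bound: ⌈58/10⌉ = 6 USB sticks.
Also, 7 files each exceed 5 GB, and no two of those can share a USB stick, so at least 7 USB sticks are needed.
A packing using 7 USB sticks:
  USB stick 1: 8 + 2 = 10
  USB stick 2: 8 + 1 + 1 = 10
  USB stick 3: 8 + 1 = 9
  USB stick 4: 7 + 3 = 10
  USB stick 5: 7 = 7
  USB stick 6: 6 = 6
  USB stick 7: 6 = 6
This matches the lower bound, so 7 is optimal.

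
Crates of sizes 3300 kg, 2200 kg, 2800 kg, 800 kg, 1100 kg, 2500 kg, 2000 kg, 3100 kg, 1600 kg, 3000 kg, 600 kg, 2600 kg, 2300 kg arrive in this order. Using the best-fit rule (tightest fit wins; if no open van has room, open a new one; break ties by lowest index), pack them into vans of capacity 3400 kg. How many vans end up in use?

10

  3300 → van 1 (new)  [load 3300/3400]
  2200 → van 2 (new)  [load 2200/3400]
  2800 → van 3 (new)  [load 2800/3400]
  800 → van 2  [load 3000/3400]
  1100 → van 4 (new)  [load 1100/3400]
  2500 → van 5 (new)  [load 2500/3400]
  2000 → van 4  [load 3100/3400]
  3100 → van 6 (new)  [load 3100/3400]
  1600 → van 7 (new)  [load 1600/3400]
  3000 → van 8 (new)  [load 3000/3400]
  600 → van 3  [load 3400/3400]
  2600 → van 9 (new)  [load 2600/3400]
  2300 → van 10 (new)  [load 2300/3400]
10 vans opened.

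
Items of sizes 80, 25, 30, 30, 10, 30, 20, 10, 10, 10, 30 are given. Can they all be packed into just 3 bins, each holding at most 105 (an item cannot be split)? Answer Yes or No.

A valid assignment using 3 bins:
  bin 1: 80 + 25 = 105
  bin 2: 30 + 30 + 30 + 10 = 100
  bin 3: 30 + 20 + 10 + 10 + 10 = 80
Every load is within 105, so 3 bins suffice.

Yes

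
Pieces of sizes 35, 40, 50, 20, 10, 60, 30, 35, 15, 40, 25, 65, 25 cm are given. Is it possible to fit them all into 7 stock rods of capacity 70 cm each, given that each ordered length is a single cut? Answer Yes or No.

Yes

A valid assignment using 7 stock rods:
  stock rod 1: 65 = 65
  stock rod 2: 60 + 10 = 70
  stock rod 3: 50 + 20 = 70
  stock rod 4: 40 + 30 = 70
  stock rod 5: 40 + 25 = 65
  stock rod 6: 35 + 35 = 70
  stock rod 7: 25 + 15 = 40
Every load is within 70 cm, so 7 stock rods suffice.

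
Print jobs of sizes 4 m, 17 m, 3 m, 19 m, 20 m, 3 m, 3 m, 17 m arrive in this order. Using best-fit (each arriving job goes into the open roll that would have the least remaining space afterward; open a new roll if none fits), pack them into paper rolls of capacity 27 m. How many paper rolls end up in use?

  4 → roll 1 (new)  [load 4/27]
  17 → roll 1  [load 21/27]
  3 → roll 1  [load 24/27]
  19 → roll 2 (new)  [load 19/27]
  20 → roll 3 (new)  [load 20/27]
  3 → roll 1  [load 27/27]
  3 → roll 3  [load 23/27]
  17 → roll 4 (new)  [load 17/27]
4 paper rolls opened.

4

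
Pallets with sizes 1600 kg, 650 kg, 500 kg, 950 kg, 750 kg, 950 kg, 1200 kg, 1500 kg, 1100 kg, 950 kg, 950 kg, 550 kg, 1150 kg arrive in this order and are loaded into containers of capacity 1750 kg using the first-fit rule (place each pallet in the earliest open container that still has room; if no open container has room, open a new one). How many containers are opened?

10

  1600 → container 1 (new)  [load 1600/1750]
  650 → container 2 (new)  [load 650/1750]
  500 → container 2  [load 1150/1750]
  950 → container 3 (new)  [load 950/1750]
  750 → container 3  [load 1700/1750]
  950 → container 4 (new)  [load 950/1750]
  1200 → container 5 (new)  [load 1200/1750]
  1500 → container 6 (new)  [load 1500/1750]
  1100 → container 7 (new)  [load 1100/1750]
  950 → container 8 (new)  [load 950/1750]
  950 → container 9 (new)  [load 950/1750]
  550 → container 2  [load 1700/1750]
  1150 → container 10 (new)  [load 1150/1750]
10 containers opened.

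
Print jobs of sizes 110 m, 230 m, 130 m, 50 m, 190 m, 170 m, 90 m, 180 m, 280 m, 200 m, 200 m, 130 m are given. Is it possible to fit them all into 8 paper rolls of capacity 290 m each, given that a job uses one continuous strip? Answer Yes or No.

A valid assignment using 8 paper rolls:
  roll 1: 280 = 280
  roll 2: 230 + 50 = 280
  roll 3: 200 + 90 = 290
  roll 4: 200 = 200
  roll 5: 190 = 190
  roll 6: 180 + 110 = 290
  roll 7: 170 = 170
  roll 8: 130 + 130 = 260
Every load is within 290 m, so 8 paper rolls suffice.

Yes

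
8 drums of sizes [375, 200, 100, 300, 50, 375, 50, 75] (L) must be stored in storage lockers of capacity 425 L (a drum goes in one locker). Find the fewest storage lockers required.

Total = 375 + 375 + 300 + 200 + 100 + 75 + 50 + 50 = 1525 L.
Lower bound: ⌈1525/425⌉ = 4 storage lockers.
A packing using 4 storage lockers:
  locker 1: 375 + 50 = 425
  locker 2: 375 + 50 = 425
  locker 3: 300 + 100 = 400
  locker 4: 200 + 75 = 275
This matches the lower bound, so 4 is optimal.

4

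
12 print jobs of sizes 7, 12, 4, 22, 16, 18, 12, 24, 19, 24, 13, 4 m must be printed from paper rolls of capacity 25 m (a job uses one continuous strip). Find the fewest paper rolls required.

Total = 24 + 24 + 22 + 19 + 18 + 16 + 13 + 12 + 12 + 7 + 4 + 4 = 175 m.
Lower bound: ⌈175/25⌉ = 7 paper rolls.
A packing using 8 paper rolls:
  roll 1: 24 = 24
  roll 2: 24 = 24
  roll 3: 22 = 22
  roll 4: 19 + 4 = 23
  roll 5: 18 + 7 = 25
  roll 6: 16 + 4 = 20
  roll 7: 13 + 12 = 25
  roll 8: 12 = 12
No arrangement into 7 paper rolls stays within capacity, so 8 is optimal.

8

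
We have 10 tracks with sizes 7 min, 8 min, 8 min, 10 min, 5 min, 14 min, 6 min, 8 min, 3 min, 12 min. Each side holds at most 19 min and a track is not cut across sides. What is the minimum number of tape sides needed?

5

Total = 14 + 12 + 10 + 8 + 8 + 8 + 7 + 6 + 5 + 3 = 81 min.
Lower bound: ⌈81/19⌉ = 5 tape sides.
A packing using 5 tape sides:
  side 1: 14 + 5 = 19
  side 2: 12 + 7 = 19
  side 3: 10 + 8 = 18
  side 4: 8 + 8 + 3 = 19
  side 5: 6 = 6
This matches the lower bound, so 5 is optimal.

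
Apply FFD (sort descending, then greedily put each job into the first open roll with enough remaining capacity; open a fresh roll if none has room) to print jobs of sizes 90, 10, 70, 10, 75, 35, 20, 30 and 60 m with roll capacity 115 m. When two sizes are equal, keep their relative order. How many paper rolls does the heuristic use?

4

Sorted descending: 90, 75, 70, 60, 35, 30, 20, 10, 10.
  90 → roll 1 (new)  [load 90/115]
  75 → roll 2 (new)  [load 75/115]
  70 → roll 3 (new)  [load 70/115]
  60 → roll 4 (new)  [load 60/115]
  35 → roll 2  [load 110/115]
  30 → roll 3  [load 100/115]
  20 → roll 1  [load 110/115]
  10 → roll 3  [load 110/115]
  10 → roll 4  [load 70/115]
4 paper rolls opened.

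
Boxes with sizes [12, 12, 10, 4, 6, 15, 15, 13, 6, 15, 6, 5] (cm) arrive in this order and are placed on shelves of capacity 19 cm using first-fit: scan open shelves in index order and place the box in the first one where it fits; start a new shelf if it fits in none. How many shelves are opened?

8

  12 → shelf 1 (new)  [load 12/19]
  12 → shelf 2 (new)  [load 12/19]
  10 → shelf 3 (new)  [load 10/19]
  4 → shelf 1  [load 16/19]
  6 → shelf 2  [load 18/19]
  15 → shelf 4 (new)  [load 15/19]
  15 → shelf 5 (new)  [load 15/19]
  13 → shelf 6 (new)  [load 13/19]
  6 → shelf 3  [load 16/19]
  15 → shelf 7 (new)  [load 15/19]
  6 → shelf 6  [load 19/19]
  5 → shelf 8 (new)  [load 5/19]
8 shelves opened.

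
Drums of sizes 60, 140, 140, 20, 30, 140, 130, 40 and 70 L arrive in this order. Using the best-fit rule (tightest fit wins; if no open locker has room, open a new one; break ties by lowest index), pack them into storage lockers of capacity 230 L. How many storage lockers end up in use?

4

  60 → locker 1 (new)  [load 60/230]
  140 → locker 1  [load 200/230]
  140 → locker 2 (new)  [load 140/230]
  20 → locker 1  [load 220/230]
  30 → locker 2  [load 170/230]
  140 → locker 3 (new)  [load 140/230]
  130 → locker 4 (new)  [load 130/230]
  40 → locker 2  [load 210/230]
  70 → locker 3  [load 210/230]
4 storage lockers opened.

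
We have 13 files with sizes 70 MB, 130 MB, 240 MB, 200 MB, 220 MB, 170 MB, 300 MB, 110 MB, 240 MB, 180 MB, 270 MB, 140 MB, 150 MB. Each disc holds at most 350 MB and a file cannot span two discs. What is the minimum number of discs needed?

8

Total = 300 + 270 + 240 + 240 + 220 + 200 + 180 + 170 + 150 + 140 + 130 + 110 + 70 = 2420 MB.
Lower bound: ⌈2420/350⌉ = 7 discs.
A packing using 8 discs:
  disc 1: 300 = 300
  disc 2: 270 + 70 = 340
  disc 3: 240 + 110 = 350
  disc 4: 240 = 240
  disc 5: 220 + 130 = 350
  disc 6: 200 + 150 = 350
  disc 7: 180 + 170 = 350
  disc 8: 140 = 140
No arrangement into 7 discs stays within capacity, so 8 is optimal.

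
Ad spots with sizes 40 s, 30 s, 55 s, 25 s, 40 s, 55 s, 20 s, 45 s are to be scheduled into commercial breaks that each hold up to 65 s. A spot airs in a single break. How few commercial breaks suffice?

6

Total = 55 + 55 + 45 + 40 + 40 + 30 + 25 + 20 = 310 s.
Lower bound: ⌈310/65⌉ = 5 commercial breaks.
A packing using 6 commercial breaks:
  break 1: 55 = 55
  break 2: 55 = 55
  break 3: 45 + 20 = 65
  break 4: 40 + 25 = 65
  break 5: 40 = 40
  break 6: 30 = 30
No arrangement into 5 commercial breaks stays within capacity, so 6 is optimal.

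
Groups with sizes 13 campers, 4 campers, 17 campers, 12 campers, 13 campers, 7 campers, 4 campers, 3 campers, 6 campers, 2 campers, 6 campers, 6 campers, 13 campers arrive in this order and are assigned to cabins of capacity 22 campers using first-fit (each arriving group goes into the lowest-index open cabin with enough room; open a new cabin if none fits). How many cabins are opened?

6

  13 → cabin 1 (new)  [load 13/22]
  4 → cabin 1  [load 17/22]
  17 → cabin 2 (new)  [load 17/22]
  12 → cabin 3 (new)  [load 12/22]
  13 → cabin 4 (new)  [load 13/22]
  7 → cabin 3  [load 19/22]
  4 → cabin 1  [load 21/22]
  3 → cabin 2  [load 20/22]
  6 → cabin 4  [load 19/22]
  2 → cabin 2  [load 22/22]
  6 → cabin 5 (new)  [load 6/22]
  6 → cabin 5  [load 12/22]
  13 → cabin 6 (new)  [load 13/22]
6 cabins opened.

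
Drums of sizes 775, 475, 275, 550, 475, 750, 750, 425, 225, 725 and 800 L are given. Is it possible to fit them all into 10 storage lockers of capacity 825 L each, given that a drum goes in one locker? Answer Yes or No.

A valid assignment using 9 storage lockers:
  locker 1: 800 = 800
  locker 2: 775 = 775
  locker 3: 750 = 750
  locker 4: 750 = 750
  locker 5: 725 = 725
  locker 6: 550 + 275 = 825
  locker 7: 475 + 225 = 700
  locker 8: 475 = 475
  locker 9: 425 = 425
That uses only 9 ≤ 10, so 10 storage lockers are enough.

Yes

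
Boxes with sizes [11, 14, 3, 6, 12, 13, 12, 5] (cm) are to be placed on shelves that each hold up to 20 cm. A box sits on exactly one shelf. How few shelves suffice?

5

Total = 14 + 13 + 12 + 12 + 11 + 6 + 5 + 3 = 76 cm.
Lower bound: ⌈76/20⌉ = 4 shelves.
Also, 5 boxes each exceed 10 cm, and no two of those can share a shelf, so at least 5 shelves are needed.
A packing using 5 shelves:
  shelf 1: 14 + 6 = 20
  shelf 2: 13 + 5 = 18
  shelf 3: 12 + 3 = 15
  shelf 4: 12 = 12
  shelf 5: 11 = 11
This matches the lower bound, so 5 is optimal.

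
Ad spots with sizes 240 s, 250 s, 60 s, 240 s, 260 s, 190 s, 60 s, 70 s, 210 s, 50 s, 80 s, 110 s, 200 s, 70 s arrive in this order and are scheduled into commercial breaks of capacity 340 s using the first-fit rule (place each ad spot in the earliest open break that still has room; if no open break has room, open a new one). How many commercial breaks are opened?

  240 → break 1 (new)  [load 240/340]
  250 → break 2 (new)  [load 250/340]
  60 → break 1  [load 300/340]
  240 → break 3 (new)  [load 240/340]
  260 → break 4 (new)  [load 260/340]
  190 → break 5 (new)  [load 190/340]
  60 → break 2  [load 310/340]
  70 → break 3  [load 310/340]
  210 → break 6 (new)  [load 210/340]
  50 → break 4  [load 310/340]
  80 → break 5  [load 270/340]
  110 → break 6  [load 320/340]
  200 → break 7 (new)  [load 200/340]
  70 → break 5  [load 340/340]
7 commercial breaks opened.

7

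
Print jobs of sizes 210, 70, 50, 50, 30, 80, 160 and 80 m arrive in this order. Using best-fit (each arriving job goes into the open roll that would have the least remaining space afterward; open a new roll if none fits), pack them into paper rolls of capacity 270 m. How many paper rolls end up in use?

  210 → roll 1 (new)  [load 210/270]
  70 → roll 2 (new)  [load 70/270]
  50 → roll 1  [load 260/270]
  50 → roll 2  [load 120/270]
  30 → roll 2  [load 150/270]
  80 → roll 2  [load 230/270]
  160 → roll 3 (new)  [load 160/270]
  80 → roll 3  [load 240/270]
3 paper rolls opened.

3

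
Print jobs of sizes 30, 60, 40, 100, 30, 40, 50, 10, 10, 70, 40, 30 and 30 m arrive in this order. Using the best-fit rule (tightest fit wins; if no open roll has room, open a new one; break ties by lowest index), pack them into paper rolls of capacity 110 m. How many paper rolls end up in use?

  30 → roll 1 (new)  [load 30/110]
  60 → roll 1  [load 90/110]
  40 → roll 2 (new)  [load 40/110]
  100 → roll 3 (new)  [load 100/110]
  30 → roll 2  [load 70/110]
  40 → roll 2  [load 110/110]
  50 → roll 4 (new)  [load 50/110]
  10 → roll 3  [load 110/110]
  10 → roll 1  [load 100/110]
  70 → roll 5 (new)  [load 70/110]
  40 → roll 5  [load 110/110]
  30 → roll 4  [load 80/110]
  30 → roll 4  [load 110/110]
5 paper rolls opened.

5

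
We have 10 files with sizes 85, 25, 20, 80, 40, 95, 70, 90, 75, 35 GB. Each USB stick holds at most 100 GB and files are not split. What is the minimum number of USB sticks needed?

Total = 95 + 90 + 85 + 80 + 75 + 70 + 40 + 35 + 25 + 20 = 615 GB.
Lower bound: ⌈615/100⌉ = 7 USB sticks.
A packing using 7 USB sticks:
  USB stick 1: 95 = 95
  USB stick 2: 90 = 90
  USB stick 3: 85 = 85
  USB stick 4: 80 + 20 = 100
  USB stick 5: 75 + 25 = 100
  USB stick 6: 70 = 70
  USB stick 7: 40 + 35 = 75
This matches the lower bound, so 7 is optimal.

7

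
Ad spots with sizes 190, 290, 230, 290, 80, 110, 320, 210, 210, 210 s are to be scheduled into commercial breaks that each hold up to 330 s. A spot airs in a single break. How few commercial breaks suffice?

Total = 320 + 290 + 290 + 230 + 210 + 210 + 210 + 190 + 110 + 80 = 2140 s.
Lower bound: ⌈2140/330⌉ = 7 commercial breaks.
Also, 8 ad spots each exceed 165 s, and no two of those can share a break, so at least 8 commercial breaks are needed.
A packing using 8 commercial breaks:
  break 1: 320 = 320
  break 2: 290 = 290
  break 3: 290 = 290
  break 4: 230 + 80 = 310
  break 5: 210 + 110 = 320
  break 6: 210 = 210
  break 7: 210 = 210
  break 8: 190 = 190
This matches the lower bound, so 8 is optimal.

8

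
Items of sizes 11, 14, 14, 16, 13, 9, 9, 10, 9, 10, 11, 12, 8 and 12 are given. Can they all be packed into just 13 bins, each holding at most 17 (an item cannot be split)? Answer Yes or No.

A valid assignment using 13 bins:
  bin 1: 16 = 16
  bin 2: 14 = 14
  bin 3: 14 = 14
  bin 4: 13 = 13
  bin 5: 12 = 12
  bin 6: 12 = 12
  bin 7: 11 = 11
  bin 8: 11 = 11
  bin 9: 10 = 10
  bin 10: 10 = 10
  bin 11: 9 + 8 = 17
  bin 12: 9 = 9
  bin 13: 9 = 9
Every load is within 17, so 13 bins suffice.

Yes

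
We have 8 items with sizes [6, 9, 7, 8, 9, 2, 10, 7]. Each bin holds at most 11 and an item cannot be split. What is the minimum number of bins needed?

Total = 10 + 9 + 9 + 8 + 7 + 7 + 6 + 2 = 58.
Lower bound: ⌈58/11⌉ = 6 bins.
Also, 7 items each exceed 11/2, and no two of those can share a bin, so at least 7 bins are needed.
A packing using 7 bins:
  bin 1: 10 = 10
  bin 2: 9 + 2 = 11
  bin 3: 9 = 9
  bin 4: 8 = 8
  bin 5: 7 = 7
  bin 6: 7 = 7
  bin 7: 6 = 6
This matches the lower bound, so 7 is optimal.

7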